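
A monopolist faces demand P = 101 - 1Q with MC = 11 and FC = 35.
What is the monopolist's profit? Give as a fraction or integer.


MR = MC: 101 - 2Q = 11
Q* = 45
P* = 101 - 1*45 = 56
Profit = (P* - MC)*Q* - FC
= (56 - 11)*45 - 35
= 45*45 - 35
= 2025 - 35 = 1990

1990


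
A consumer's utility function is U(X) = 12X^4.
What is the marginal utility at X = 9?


MU = dU/dX = 12*4*X^(4-1)
MU = 48*X^3
At X = 9:
MU = 48 * 9^3
MU = 48 * 729 = 34992

34992


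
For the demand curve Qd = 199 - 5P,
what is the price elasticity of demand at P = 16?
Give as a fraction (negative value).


dQ/dP = -5
At P = 16: Q = 199 - 5*16 = 119
E = (dQ/dP)(P/Q) = (-5)(16/119) = -80/119

-80/119


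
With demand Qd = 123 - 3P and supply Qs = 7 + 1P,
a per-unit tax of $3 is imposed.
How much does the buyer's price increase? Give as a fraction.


With a per-unit tax, the buyer's price increase depends on relative slopes.
Supply slope: d = 1, Demand slope: b = 3
Buyer's price increase = d * tax / (b + d)
= 1 * 3 / (3 + 1)
= 3 / 4 = 3/4

3/4


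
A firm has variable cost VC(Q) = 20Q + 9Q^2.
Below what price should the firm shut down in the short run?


AVC(Q) = VC(Q)/Q = 20 + 9Q
AVC is increasing in Q, so minimum AVC is at Q -> 0+.
Min AVC = 20
The firm should shut down if P < 20.

20


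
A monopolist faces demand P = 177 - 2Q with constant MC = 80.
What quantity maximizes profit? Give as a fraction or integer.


TR = P*Q = (177 - 2Q)Q = 177Q - 2Q^2
MR = dTR/dQ = 177 - 4Q
Set MR = MC:
177 - 4Q = 80
97 = 4Q
Q* = 97/4 = 97/4

97/4


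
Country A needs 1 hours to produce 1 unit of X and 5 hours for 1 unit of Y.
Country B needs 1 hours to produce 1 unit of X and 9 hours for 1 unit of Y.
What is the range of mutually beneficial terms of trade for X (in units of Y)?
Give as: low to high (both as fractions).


Opportunity cost of X for Country A = hours_X / hours_Y = 1/5 = 1/5 units of Y
Opportunity cost of X for Country B = hours_X / hours_Y = 1/9 = 1/9 units of Y
Terms of trade must be between the two opportunity costs.
Range: 1/9 to 1/5

1/9 to 1/5


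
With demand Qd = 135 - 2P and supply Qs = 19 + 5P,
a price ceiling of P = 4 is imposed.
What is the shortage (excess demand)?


At P = 4:
Qd = 135 - 2*4 = 127
Qs = 19 + 5*4 = 39
Shortage = Qd - Qs = 127 - 39 = 88

88


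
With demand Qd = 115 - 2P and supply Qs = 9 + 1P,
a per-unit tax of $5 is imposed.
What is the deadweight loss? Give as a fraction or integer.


Pre-tax equilibrium quantity: Q* = 133/3
Post-tax equilibrium quantity: Q_tax = 41
Reduction in quantity: Q* - Q_tax = 10/3
DWL = (1/2) * tax * (Q* - Q_tax)
DWL = (1/2) * 5 * 10/3 = 25/3

25/3


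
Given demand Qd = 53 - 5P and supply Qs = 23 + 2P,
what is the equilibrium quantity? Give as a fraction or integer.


First find equilibrium price:
53 - 5P = 23 + 2P
P* = 30/7 = 30/7
Then substitute into demand:
Q* = 53 - 5 * 30/7 = 221/7

221/7


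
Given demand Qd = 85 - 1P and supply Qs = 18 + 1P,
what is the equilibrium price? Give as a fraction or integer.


At equilibrium, Qd = Qs.
85 - 1P = 18 + 1P
85 - 18 = 1P + 1P
67 = 2P
P* = 67/2 = 67/2

67/2


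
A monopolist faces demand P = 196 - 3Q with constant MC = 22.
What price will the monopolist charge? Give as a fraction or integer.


MR = 196 - 6Q
Set MR = MC: 196 - 6Q = 22
Q* = 29
Substitute into demand:
P* = 196 - 3*29 = 109

109


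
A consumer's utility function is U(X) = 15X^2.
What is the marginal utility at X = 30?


MU = dU/dX = 15*2*X^(2-1)
MU = 30*X^1
At X = 30:
MU = 30 * 30^1
MU = 30 * 30 = 900

900


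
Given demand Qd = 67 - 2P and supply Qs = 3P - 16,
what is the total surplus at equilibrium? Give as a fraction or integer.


Find equilibrium: 67 - 2P = 3P - 16
67 + 16 = 5P
P* = 83/5 = 83/5
Q* = 3*83/5 - 16 = 169/5
Inverse demand: P = 67/2 - Q/2, so P_max = 67/2
Inverse supply: P = 16/3 + Q/3, so P_min = 16/3
CS = (1/2) * 169/5 * (67/2 - 83/5) = 28561/100
PS = (1/2) * 169/5 * (83/5 - 16/3) = 28561/150
TS = CS + PS = 28561/100 + 28561/150 = 28561/60

28561/60


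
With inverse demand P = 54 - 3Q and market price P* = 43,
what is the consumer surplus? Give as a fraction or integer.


Maximum willingness to pay (at Q=0): P_max = 54
Quantity demanded at P* = 43:
Q* = (54 - 43)/3 = 11/3
CS = (1/2) * Q* * (P_max - P*)
CS = (1/2) * 11/3 * (54 - 43)
CS = (1/2) * 11/3 * 11 = 121/6

121/6


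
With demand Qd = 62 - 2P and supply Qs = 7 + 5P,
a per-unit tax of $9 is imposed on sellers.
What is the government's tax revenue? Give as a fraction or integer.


With tax on sellers, new supply: Qs' = 7 + 5(P - 9)
= 5P - 38
New equilibrium quantity:
Q_new = 234/7
Tax revenue = tax * Q_new = 9 * 234/7 = 2106/7

2106/7


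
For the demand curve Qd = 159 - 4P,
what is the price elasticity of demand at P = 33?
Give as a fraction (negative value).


dQ/dP = -4
At P = 33: Q = 159 - 4*33 = 27
E = (dQ/dP)(P/Q) = (-4)(33/27) = -44/9

-44/9


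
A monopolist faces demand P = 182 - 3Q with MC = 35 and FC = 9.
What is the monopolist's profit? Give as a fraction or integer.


MR = MC: 182 - 6Q = 35
Q* = 49/2
P* = 182 - 3*49/2 = 217/2
Profit = (P* - MC)*Q* - FC
= (217/2 - 35)*49/2 - 9
= 147/2*49/2 - 9
= 7203/4 - 9 = 7167/4

7167/4


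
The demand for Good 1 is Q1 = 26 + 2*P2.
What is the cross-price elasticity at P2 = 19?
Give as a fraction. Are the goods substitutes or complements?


dQ1/dP2 = 2
At P2 = 19: Q1 = 26 + 2*19 = 64
Exy = (dQ1/dP2)(P2/Q1) = 2 * 19 / 64 = 19/32
Since Exy > 0, the goods are substitutes.

19/32 (substitutes)


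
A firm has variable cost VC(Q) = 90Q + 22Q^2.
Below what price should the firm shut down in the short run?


AVC(Q) = VC(Q)/Q = 90 + 22Q
AVC is increasing in Q, so minimum AVC is at Q -> 0+.
Min AVC = 90
The firm should shut down if P < 90.

90


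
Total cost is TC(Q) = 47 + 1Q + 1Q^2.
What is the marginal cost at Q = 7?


MC = dTC/dQ = 1 + 2*1*Q
At Q = 7:
MC = 1 + 2*7
MC = 1 + 14 = 15

15


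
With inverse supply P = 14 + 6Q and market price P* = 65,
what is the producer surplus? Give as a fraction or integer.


Minimum supply price (at Q=0): P_min = 14
Quantity supplied at P* = 65:
Q* = (65 - 14)/6 = 17/2
PS = (1/2) * Q* * (P* - P_min)
PS = (1/2) * 17/2 * (65 - 14)
PS = (1/2) * 17/2 * 51 = 867/4

867/4


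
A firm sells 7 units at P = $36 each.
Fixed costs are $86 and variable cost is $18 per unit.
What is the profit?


Total Revenue = P * Q = 36 * 7 = $252
Total Cost = FC + VC*Q = 86 + 18*7 = $212
Profit = TR - TC = 252 - 212 = $40

$40


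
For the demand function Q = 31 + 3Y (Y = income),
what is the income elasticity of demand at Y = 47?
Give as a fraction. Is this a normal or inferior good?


dQ/dY = 3
At Y = 47: Q = 31 + 3*47 = 172
Ey = (dQ/dY)(Y/Q) = 3 * 47 / 172 = 141/172
Since Ey > 0, this is a normal good.

141/172 (normal good)


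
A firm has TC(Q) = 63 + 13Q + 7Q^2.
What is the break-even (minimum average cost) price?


AC(Q) = 63/Q + 13 + 7Q
To minimize: dAC/dQ = -63/Q^2 + 7 = 0
Q^2 = 63/7 = 9
Q* = 3
Min AC = 63/3 + 13 + 7*3
Min AC = 21 + 13 + 21 = 55

55


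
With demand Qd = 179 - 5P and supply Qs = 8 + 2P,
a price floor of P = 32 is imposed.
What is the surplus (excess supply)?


At P = 32:
Qd = 179 - 5*32 = 19
Qs = 8 + 2*32 = 72
Surplus = Qs - Qd = 72 - 19 = 53

53


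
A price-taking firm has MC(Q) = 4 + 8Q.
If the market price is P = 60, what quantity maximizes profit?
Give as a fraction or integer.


In perfect competition, profit is maximized where P = MC.
60 = 4 + 8Q
56 = 8Q
Q* = 56/8 = 7

7


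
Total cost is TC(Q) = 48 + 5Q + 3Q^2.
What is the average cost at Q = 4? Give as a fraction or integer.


TC(4) = 48 + 5*4 + 3*4^2
TC(4) = 48 + 20 + 48 = 116
AC = TC/Q = 116/4 = 29

29


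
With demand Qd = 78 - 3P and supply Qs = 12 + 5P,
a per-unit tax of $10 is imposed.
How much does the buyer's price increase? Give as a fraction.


With a per-unit tax, the buyer's price increase depends on relative slopes.
Supply slope: d = 5, Demand slope: b = 3
Buyer's price increase = d * tax / (b + d)
= 5 * 10 / (3 + 5)
= 50 / 8 = 25/4

25/4


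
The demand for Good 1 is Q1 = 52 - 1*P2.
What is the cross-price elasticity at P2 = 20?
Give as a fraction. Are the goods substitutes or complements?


dQ1/dP2 = -1
At P2 = 20: Q1 = 52 - 1*20 = 32
Exy = (dQ1/dP2)(P2/Q1) = -1 * 20 / 32 = -5/8
Since Exy < 0, the goods are complements.

-5/8 (complements)


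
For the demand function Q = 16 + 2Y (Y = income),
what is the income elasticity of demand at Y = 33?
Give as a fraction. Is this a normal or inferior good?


dQ/dY = 2
At Y = 33: Q = 16 + 2*33 = 82
Ey = (dQ/dY)(Y/Q) = 2 * 33 / 82 = 33/41
Since Ey > 0, this is a normal good.

33/41 (normal good)


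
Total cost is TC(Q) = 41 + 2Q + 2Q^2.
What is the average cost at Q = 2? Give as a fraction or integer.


TC(2) = 41 + 2*2 + 2*2^2
TC(2) = 41 + 4 + 8 = 53
AC = TC/Q = 53/2 = 53/2

53/2


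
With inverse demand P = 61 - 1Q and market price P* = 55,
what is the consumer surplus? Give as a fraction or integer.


Maximum willingness to pay (at Q=0): P_max = 61
Quantity demanded at P* = 55:
Q* = (61 - 55)/1 = 6
CS = (1/2) * Q* * (P_max - P*)
CS = (1/2) * 6 * (61 - 55)
CS = (1/2) * 6 * 6 = 18

18


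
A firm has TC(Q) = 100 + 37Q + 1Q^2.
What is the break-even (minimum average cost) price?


AC(Q) = 100/Q + 37 + 1Q
To minimize: dAC/dQ = -100/Q^2 + 1 = 0
Q^2 = 100/1 = 100
Q* = 10
Min AC = 100/10 + 37 + 1*10
Min AC = 10 + 37 + 10 = 57

57


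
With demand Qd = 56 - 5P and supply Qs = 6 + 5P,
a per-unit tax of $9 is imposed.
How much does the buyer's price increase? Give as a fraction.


With a per-unit tax, the buyer's price increase depends on relative slopes.
Supply slope: d = 5, Demand slope: b = 5
Buyer's price increase = d * tax / (b + d)
= 5 * 9 / (5 + 5)
= 45 / 10 = 9/2

9/2


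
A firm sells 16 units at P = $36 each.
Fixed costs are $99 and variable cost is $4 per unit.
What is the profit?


Total Revenue = P * Q = 36 * 16 = $576
Total Cost = FC + VC*Q = 99 + 4*16 = $163
Profit = TR - TC = 576 - 163 = $413

$413


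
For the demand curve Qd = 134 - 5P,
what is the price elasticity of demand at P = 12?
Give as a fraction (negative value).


dQ/dP = -5
At P = 12: Q = 134 - 5*12 = 74
E = (dQ/dP)(P/Q) = (-5)(12/74) = -30/37

-30/37


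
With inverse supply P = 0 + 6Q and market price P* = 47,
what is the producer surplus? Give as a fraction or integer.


Minimum supply price (at Q=0): P_min = 0
Quantity supplied at P* = 47:
Q* = (47 - 0)/6 = 47/6
PS = (1/2) * Q* * (P* - P_min)
PS = (1/2) * 47/6 * (47 - 0)
PS = (1/2) * 47/6 * 47 = 2209/12

2209/12


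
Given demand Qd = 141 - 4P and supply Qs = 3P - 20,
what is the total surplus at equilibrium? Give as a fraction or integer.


Find equilibrium: 141 - 4P = 3P - 20
141 + 20 = 7P
P* = 161/7 = 23
Q* = 3*23 - 20 = 49
Inverse demand: P = 141/4 - Q/4, so P_max = 141/4
Inverse supply: P = 20/3 + Q/3, so P_min = 20/3
CS = (1/2) * 49 * (141/4 - 23) = 2401/8
PS = (1/2) * 49 * (23 - 20/3) = 2401/6
TS = CS + PS = 2401/8 + 2401/6 = 16807/24

16807/24


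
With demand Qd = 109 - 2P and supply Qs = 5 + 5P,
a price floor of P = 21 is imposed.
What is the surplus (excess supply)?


At P = 21:
Qd = 109 - 2*21 = 67
Qs = 5 + 5*21 = 110
Surplus = Qs - Qd = 110 - 67 = 43

43


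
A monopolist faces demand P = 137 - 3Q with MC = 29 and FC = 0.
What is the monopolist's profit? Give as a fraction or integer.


MR = MC: 137 - 6Q = 29
Q* = 18
P* = 137 - 3*18 = 83
Profit = (P* - MC)*Q* - FC
= (83 - 29)*18 - 0
= 54*18 - 0
= 972 - 0 = 972

972


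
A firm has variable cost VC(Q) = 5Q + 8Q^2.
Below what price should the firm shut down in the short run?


AVC(Q) = VC(Q)/Q = 5 + 8Q
AVC is increasing in Q, so minimum AVC is at Q -> 0+.
Min AVC = 5
The firm should shut down if P < 5.

5


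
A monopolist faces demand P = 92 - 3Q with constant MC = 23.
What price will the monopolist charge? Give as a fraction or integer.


MR = 92 - 6Q
Set MR = MC: 92 - 6Q = 23
Q* = 23/2
Substitute into demand:
P* = 92 - 3*23/2 = 115/2

115/2


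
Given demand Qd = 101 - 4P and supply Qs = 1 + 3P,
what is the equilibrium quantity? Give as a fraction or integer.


First find equilibrium price:
101 - 4P = 1 + 3P
P* = 100/7 = 100/7
Then substitute into demand:
Q* = 101 - 4 * 100/7 = 307/7

307/7


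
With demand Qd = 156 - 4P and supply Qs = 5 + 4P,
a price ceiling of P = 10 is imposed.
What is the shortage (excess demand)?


At P = 10:
Qd = 156 - 4*10 = 116
Qs = 5 + 4*10 = 45
Shortage = Qd - Qs = 116 - 45 = 71

71


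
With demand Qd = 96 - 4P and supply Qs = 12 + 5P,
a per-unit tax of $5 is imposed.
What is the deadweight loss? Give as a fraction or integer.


Pre-tax equilibrium quantity: Q* = 176/3
Post-tax equilibrium quantity: Q_tax = 428/9
Reduction in quantity: Q* - Q_tax = 100/9
DWL = (1/2) * tax * (Q* - Q_tax)
DWL = (1/2) * 5 * 100/9 = 250/9

250/9


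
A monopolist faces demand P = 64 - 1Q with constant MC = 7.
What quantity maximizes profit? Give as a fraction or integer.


TR = P*Q = (64 - 1Q)Q = 64Q - 1Q^2
MR = dTR/dQ = 64 - 2Q
Set MR = MC:
64 - 2Q = 7
57 = 2Q
Q* = 57/2 = 57/2

57/2


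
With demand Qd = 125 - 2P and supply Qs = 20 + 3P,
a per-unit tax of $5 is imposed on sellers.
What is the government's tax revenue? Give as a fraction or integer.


With tax on sellers, new supply: Qs' = 20 + 3(P - 5)
= 5 + 3P
New equilibrium quantity:
Q_new = 77
Tax revenue = tax * Q_new = 5 * 77 = 385

385


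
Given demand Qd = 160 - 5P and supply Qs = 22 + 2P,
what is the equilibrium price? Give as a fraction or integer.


At equilibrium, Qd = Qs.
160 - 5P = 22 + 2P
160 - 22 = 5P + 2P
138 = 7P
P* = 138/7 = 138/7

138/7


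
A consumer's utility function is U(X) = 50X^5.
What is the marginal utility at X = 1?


MU = dU/dX = 50*5*X^(5-1)
MU = 250*X^4
At X = 1:
MU = 250 * 1^4
MU = 250 * 1 = 250

250


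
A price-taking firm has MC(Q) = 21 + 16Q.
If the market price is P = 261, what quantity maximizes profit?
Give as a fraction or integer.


In perfect competition, profit is maximized where P = MC.
261 = 21 + 16Q
240 = 16Q
Q* = 240/16 = 15

15


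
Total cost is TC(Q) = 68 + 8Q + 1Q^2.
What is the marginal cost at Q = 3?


MC = dTC/dQ = 8 + 2*1*Q
At Q = 3:
MC = 8 + 2*3
MC = 8 + 6 = 14

14


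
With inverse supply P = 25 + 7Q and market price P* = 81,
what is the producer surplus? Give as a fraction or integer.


Minimum supply price (at Q=0): P_min = 25
Quantity supplied at P* = 81:
Q* = (81 - 25)/7 = 8
PS = (1/2) * Q* * (P* - P_min)
PS = (1/2) * 8 * (81 - 25)
PS = (1/2) * 8 * 56 = 224

224


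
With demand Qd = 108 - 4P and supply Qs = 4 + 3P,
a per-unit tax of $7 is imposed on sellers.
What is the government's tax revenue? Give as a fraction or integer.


With tax on sellers, new supply: Qs' = 4 + 3(P - 7)
= 3P - 17
New equilibrium quantity:
Q_new = 256/7
Tax revenue = tax * Q_new = 7 * 256/7 = 256

256


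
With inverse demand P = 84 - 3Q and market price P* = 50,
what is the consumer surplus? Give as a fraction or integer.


Maximum willingness to pay (at Q=0): P_max = 84
Quantity demanded at P* = 50:
Q* = (84 - 50)/3 = 34/3
CS = (1/2) * Q* * (P_max - P*)
CS = (1/2) * 34/3 * (84 - 50)
CS = (1/2) * 34/3 * 34 = 578/3

578/3


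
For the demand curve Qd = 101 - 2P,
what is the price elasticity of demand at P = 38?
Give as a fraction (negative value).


dQ/dP = -2
At P = 38: Q = 101 - 2*38 = 25
E = (dQ/dP)(P/Q) = (-2)(38/25) = -76/25

-76/25


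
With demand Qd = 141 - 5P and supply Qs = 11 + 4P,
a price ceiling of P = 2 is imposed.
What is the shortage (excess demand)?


At P = 2:
Qd = 141 - 5*2 = 131
Qs = 11 + 4*2 = 19
Shortage = Qd - Qs = 131 - 19 = 112

112


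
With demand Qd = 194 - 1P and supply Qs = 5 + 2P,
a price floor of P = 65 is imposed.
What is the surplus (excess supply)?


At P = 65:
Qd = 194 - 1*65 = 129
Qs = 5 + 2*65 = 135
Surplus = Qs - Qd = 135 - 129 = 6

6


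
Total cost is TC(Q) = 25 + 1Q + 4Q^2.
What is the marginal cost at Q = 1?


MC = dTC/dQ = 1 + 2*4*Q
At Q = 1:
MC = 1 + 8*1
MC = 1 + 8 = 9

9


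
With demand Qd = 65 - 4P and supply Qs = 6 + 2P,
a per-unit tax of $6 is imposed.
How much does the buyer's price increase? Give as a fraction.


With a per-unit tax, the buyer's price increase depends on relative slopes.
Supply slope: d = 2, Demand slope: b = 4
Buyer's price increase = d * tax / (b + d)
= 2 * 6 / (4 + 2)
= 12 / 6 = 2

2


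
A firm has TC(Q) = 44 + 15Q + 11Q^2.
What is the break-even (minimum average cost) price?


AC(Q) = 44/Q + 15 + 11Q
To minimize: dAC/dQ = -44/Q^2 + 11 = 0
Q^2 = 44/11 = 4
Q* = 2
Min AC = 44/2 + 15 + 11*2
Min AC = 22 + 15 + 22 = 59

59


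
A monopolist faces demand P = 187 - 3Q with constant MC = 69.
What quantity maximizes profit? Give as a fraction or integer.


TR = P*Q = (187 - 3Q)Q = 187Q - 3Q^2
MR = dTR/dQ = 187 - 6Q
Set MR = MC:
187 - 6Q = 69
118 = 6Q
Q* = 118/6 = 59/3

59/3


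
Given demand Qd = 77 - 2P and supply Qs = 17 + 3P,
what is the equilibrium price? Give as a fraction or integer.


At equilibrium, Qd = Qs.
77 - 2P = 17 + 3P
77 - 17 = 2P + 3P
60 = 5P
P* = 60/5 = 12

12


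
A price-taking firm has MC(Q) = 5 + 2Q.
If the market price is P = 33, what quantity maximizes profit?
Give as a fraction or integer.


In perfect competition, profit is maximized where P = MC.
33 = 5 + 2Q
28 = 2Q
Q* = 28/2 = 14

14


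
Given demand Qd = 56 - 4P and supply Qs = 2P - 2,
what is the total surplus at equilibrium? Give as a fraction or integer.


Find equilibrium: 56 - 4P = 2P - 2
56 + 2 = 6P
P* = 58/6 = 29/3
Q* = 2*29/3 - 2 = 52/3
Inverse demand: P = 14 - Q/4, so P_max = 14
Inverse supply: P = 1 + Q/2, so P_min = 1
CS = (1/2) * 52/3 * (14 - 29/3) = 338/9
PS = (1/2) * 52/3 * (29/3 - 1) = 676/9
TS = CS + PS = 338/9 + 676/9 = 338/3

338/3


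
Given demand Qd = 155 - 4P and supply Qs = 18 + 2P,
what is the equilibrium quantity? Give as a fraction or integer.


First find equilibrium price:
155 - 4P = 18 + 2P
P* = 137/6 = 137/6
Then substitute into demand:
Q* = 155 - 4 * 137/6 = 191/3

191/3


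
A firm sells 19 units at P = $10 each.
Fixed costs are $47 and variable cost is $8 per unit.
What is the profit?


Total Revenue = P * Q = 10 * 19 = $190
Total Cost = FC + VC*Q = 47 + 8*19 = $199
Profit = TR - TC = 190 - 199 = $-9

$-9


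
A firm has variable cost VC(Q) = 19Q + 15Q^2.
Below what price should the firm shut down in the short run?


AVC(Q) = VC(Q)/Q = 19 + 15Q
AVC is increasing in Q, so minimum AVC is at Q -> 0+.
Min AVC = 19
The firm should shut down if P < 19.

19


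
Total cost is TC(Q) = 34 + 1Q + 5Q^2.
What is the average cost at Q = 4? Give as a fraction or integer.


TC(4) = 34 + 1*4 + 5*4^2
TC(4) = 34 + 4 + 80 = 118
AC = TC/Q = 118/4 = 59/2

59/2


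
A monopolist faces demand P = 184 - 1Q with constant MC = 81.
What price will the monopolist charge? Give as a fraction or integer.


MR = 184 - 2Q
Set MR = MC: 184 - 2Q = 81
Q* = 103/2
Substitute into demand:
P* = 184 - 1*103/2 = 265/2

265/2


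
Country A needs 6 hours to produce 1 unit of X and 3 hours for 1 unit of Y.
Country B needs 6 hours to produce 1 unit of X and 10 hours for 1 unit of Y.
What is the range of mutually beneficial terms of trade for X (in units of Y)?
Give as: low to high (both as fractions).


Opportunity cost of X for Country A = hours_X / hours_Y = 6/3 = 2 units of Y
Opportunity cost of X for Country B = hours_X / hours_Y = 6/10 = 3/5 units of Y
Terms of trade must be between the two opportunity costs.
Range: 3/5 to 2

3/5 to 2


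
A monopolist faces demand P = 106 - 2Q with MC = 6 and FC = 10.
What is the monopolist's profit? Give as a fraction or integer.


MR = MC: 106 - 4Q = 6
Q* = 25
P* = 106 - 2*25 = 56
Profit = (P* - MC)*Q* - FC
= (56 - 6)*25 - 10
= 50*25 - 10
= 1250 - 10 = 1240

1240


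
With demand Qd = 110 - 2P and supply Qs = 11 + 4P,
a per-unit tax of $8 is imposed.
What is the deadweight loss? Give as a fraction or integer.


Pre-tax equilibrium quantity: Q* = 77
Post-tax equilibrium quantity: Q_tax = 199/3
Reduction in quantity: Q* - Q_tax = 32/3
DWL = (1/2) * tax * (Q* - Q_tax)
DWL = (1/2) * 8 * 32/3 = 128/3

128/3


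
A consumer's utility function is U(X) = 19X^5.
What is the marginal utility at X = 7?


MU = dU/dX = 19*5*X^(5-1)
MU = 95*X^4
At X = 7:
MU = 95 * 7^4
MU = 95 * 2401 = 228095

228095


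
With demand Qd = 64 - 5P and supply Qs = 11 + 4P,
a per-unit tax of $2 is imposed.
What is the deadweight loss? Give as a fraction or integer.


Pre-tax equilibrium quantity: Q* = 311/9
Post-tax equilibrium quantity: Q_tax = 271/9
Reduction in quantity: Q* - Q_tax = 40/9
DWL = (1/2) * tax * (Q* - Q_tax)
DWL = (1/2) * 2 * 40/9 = 40/9

40/9


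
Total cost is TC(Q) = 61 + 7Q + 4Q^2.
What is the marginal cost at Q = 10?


MC = dTC/dQ = 7 + 2*4*Q
At Q = 10:
MC = 7 + 8*10
MC = 7 + 80 = 87

87


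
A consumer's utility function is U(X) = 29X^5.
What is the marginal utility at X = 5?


MU = dU/dX = 29*5*X^(5-1)
MU = 145*X^4
At X = 5:
MU = 145 * 5^4
MU = 145 * 625 = 90625

90625


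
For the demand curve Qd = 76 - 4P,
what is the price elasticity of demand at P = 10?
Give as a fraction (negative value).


dQ/dP = -4
At P = 10: Q = 76 - 4*10 = 36
E = (dQ/dP)(P/Q) = (-4)(10/36) = -10/9

-10/9


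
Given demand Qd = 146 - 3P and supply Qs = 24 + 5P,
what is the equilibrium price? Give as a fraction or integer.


At equilibrium, Qd = Qs.
146 - 3P = 24 + 5P
146 - 24 = 3P + 5P
122 = 8P
P* = 122/8 = 61/4

61/4


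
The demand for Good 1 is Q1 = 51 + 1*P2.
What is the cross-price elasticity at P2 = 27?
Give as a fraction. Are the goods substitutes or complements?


dQ1/dP2 = 1
At P2 = 27: Q1 = 51 + 1*27 = 78
Exy = (dQ1/dP2)(P2/Q1) = 1 * 27 / 78 = 9/26
Since Exy > 0, the goods are substitutes.

9/26 (substitutes)


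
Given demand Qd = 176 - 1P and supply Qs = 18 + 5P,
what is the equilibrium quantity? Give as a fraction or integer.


First find equilibrium price:
176 - 1P = 18 + 5P
P* = 158/6 = 79/3
Then substitute into demand:
Q* = 176 - 1 * 79/3 = 449/3

449/3


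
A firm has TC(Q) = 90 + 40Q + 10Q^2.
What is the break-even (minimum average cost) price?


AC(Q) = 90/Q + 40 + 10Q
To minimize: dAC/dQ = -90/Q^2 + 10 = 0
Q^2 = 90/10 = 9
Q* = 3
Min AC = 90/3 + 40 + 10*3
Min AC = 30 + 40 + 30 = 100

100


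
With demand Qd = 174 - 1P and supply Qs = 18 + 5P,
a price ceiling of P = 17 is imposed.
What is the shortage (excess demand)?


At P = 17:
Qd = 174 - 1*17 = 157
Qs = 18 + 5*17 = 103
Shortage = Qd - Qs = 157 - 103 = 54

54


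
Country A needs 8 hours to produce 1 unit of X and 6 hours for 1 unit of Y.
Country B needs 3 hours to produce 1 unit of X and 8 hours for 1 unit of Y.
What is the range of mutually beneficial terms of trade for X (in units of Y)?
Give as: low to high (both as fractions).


Opportunity cost of X for Country A = hours_X / hours_Y = 8/6 = 4/3 units of Y
Opportunity cost of X for Country B = hours_X / hours_Y = 3/8 = 3/8 units of Y
Terms of trade must be between the two opportunity costs.
Range: 3/8 to 4/3

3/8 to 4/3


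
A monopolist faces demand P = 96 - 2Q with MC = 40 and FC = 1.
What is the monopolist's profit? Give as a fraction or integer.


MR = MC: 96 - 4Q = 40
Q* = 14
P* = 96 - 2*14 = 68
Profit = (P* - MC)*Q* - FC
= (68 - 40)*14 - 1
= 28*14 - 1
= 392 - 1 = 391

391


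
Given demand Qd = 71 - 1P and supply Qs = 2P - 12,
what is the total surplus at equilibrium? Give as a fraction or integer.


Find equilibrium: 71 - 1P = 2P - 12
71 + 12 = 3P
P* = 83/3 = 83/3
Q* = 2*83/3 - 12 = 130/3
Inverse demand: P = 71 - Q/1, so P_max = 71
Inverse supply: P = 6 + Q/2, so P_min = 6
CS = (1/2) * 130/3 * (71 - 83/3) = 8450/9
PS = (1/2) * 130/3 * (83/3 - 6) = 4225/9
TS = CS + PS = 8450/9 + 4225/9 = 4225/3

4225/3


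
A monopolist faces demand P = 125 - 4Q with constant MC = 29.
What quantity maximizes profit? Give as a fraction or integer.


TR = P*Q = (125 - 4Q)Q = 125Q - 4Q^2
MR = dTR/dQ = 125 - 8Q
Set MR = MC:
125 - 8Q = 29
96 = 8Q
Q* = 96/8 = 12

12


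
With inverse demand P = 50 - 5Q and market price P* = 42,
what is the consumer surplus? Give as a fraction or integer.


Maximum willingness to pay (at Q=0): P_max = 50
Quantity demanded at P* = 42:
Q* = (50 - 42)/5 = 8/5
CS = (1/2) * Q* * (P_max - P*)
CS = (1/2) * 8/5 * (50 - 42)
CS = (1/2) * 8/5 * 8 = 32/5

32/5


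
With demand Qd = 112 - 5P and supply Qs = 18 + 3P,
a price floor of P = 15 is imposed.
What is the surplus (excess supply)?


At P = 15:
Qd = 112 - 5*15 = 37
Qs = 18 + 3*15 = 63
Surplus = Qs - Qd = 63 - 37 = 26

26


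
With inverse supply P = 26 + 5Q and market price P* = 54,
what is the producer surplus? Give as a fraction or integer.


Minimum supply price (at Q=0): P_min = 26
Quantity supplied at P* = 54:
Q* = (54 - 26)/5 = 28/5
PS = (1/2) * Q* * (P* - P_min)
PS = (1/2) * 28/5 * (54 - 26)
PS = (1/2) * 28/5 * 28 = 392/5

392/5


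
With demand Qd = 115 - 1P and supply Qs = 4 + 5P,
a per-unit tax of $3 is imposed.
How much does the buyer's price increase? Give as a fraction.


With a per-unit tax, the buyer's price increase depends on relative slopes.
Supply slope: d = 5, Demand slope: b = 1
Buyer's price increase = d * tax / (b + d)
= 5 * 3 / (1 + 5)
= 15 / 6 = 5/2

5/2


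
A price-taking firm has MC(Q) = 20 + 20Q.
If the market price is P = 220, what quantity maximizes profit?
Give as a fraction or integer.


In perfect competition, profit is maximized where P = MC.
220 = 20 + 20Q
200 = 20Q
Q* = 200/20 = 10

10


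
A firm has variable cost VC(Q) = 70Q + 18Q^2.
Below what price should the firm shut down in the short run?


AVC(Q) = VC(Q)/Q = 70 + 18Q
AVC is increasing in Q, so minimum AVC is at Q -> 0+.
Min AVC = 70
The firm should shut down if P < 70.

70


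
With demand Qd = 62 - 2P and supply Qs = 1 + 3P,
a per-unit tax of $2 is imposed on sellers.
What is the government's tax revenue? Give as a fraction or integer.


With tax on sellers, new supply: Qs' = 1 + 3(P - 2)
= 3P - 5
New equilibrium quantity:
Q_new = 176/5
Tax revenue = tax * Q_new = 2 * 176/5 = 352/5

352/5


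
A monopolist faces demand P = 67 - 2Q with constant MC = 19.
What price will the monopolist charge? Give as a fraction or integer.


MR = 67 - 4Q
Set MR = MC: 67 - 4Q = 19
Q* = 12
Substitute into demand:
P* = 67 - 2*12 = 43

43


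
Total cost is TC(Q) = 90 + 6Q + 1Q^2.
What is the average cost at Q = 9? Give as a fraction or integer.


TC(9) = 90 + 6*9 + 1*9^2
TC(9) = 90 + 54 + 81 = 225
AC = TC/Q = 225/9 = 25

25


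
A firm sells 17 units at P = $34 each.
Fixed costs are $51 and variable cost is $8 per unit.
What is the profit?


Total Revenue = P * Q = 34 * 17 = $578
Total Cost = FC + VC*Q = 51 + 8*17 = $187
Profit = TR - TC = 578 - 187 = $391

$391


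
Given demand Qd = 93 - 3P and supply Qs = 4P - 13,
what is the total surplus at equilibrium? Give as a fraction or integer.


Find equilibrium: 93 - 3P = 4P - 13
93 + 13 = 7P
P* = 106/7 = 106/7
Q* = 4*106/7 - 13 = 333/7
Inverse demand: P = 31 - Q/3, so P_max = 31
Inverse supply: P = 13/4 + Q/4, so P_min = 13/4
CS = (1/2) * 333/7 * (31 - 106/7) = 36963/98
PS = (1/2) * 333/7 * (106/7 - 13/4) = 110889/392
TS = CS + PS = 36963/98 + 110889/392 = 36963/56

36963/56


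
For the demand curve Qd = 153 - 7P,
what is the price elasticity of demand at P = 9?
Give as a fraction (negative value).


dQ/dP = -7
At P = 9: Q = 153 - 7*9 = 90
E = (dQ/dP)(P/Q) = (-7)(9/90) = -7/10

-7/10


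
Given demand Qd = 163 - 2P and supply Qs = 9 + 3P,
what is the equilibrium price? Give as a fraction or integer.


At equilibrium, Qd = Qs.
163 - 2P = 9 + 3P
163 - 9 = 2P + 3P
154 = 5P
P* = 154/5 = 154/5

154/5


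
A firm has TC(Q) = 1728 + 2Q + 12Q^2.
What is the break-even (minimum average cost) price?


AC(Q) = 1728/Q + 2 + 12Q
To minimize: dAC/dQ = -1728/Q^2 + 12 = 0
Q^2 = 1728/12 = 144
Q* = 12
Min AC = 1728/12 + 2 + 12*12
Min AC = 144 + 2 + 144 = 290

290


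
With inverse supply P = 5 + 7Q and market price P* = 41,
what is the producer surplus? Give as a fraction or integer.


Minimum supply price (at Q=0): P_min = 5
Quantity supplied at P* = 41:
Q* = (41 - 5)/7 = 36/7
PS = (1/2) * Q* * (P* - P_min)
PS = (1/2) * 36/7 * (41 - 5)
PS = (1/2) * 36/7 * 36 = 648/7

648/7


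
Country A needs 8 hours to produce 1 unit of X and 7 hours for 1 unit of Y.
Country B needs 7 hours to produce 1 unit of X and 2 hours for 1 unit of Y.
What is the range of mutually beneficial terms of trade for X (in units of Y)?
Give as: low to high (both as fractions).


Opportunity cost of X for Country A = hours_X / hours_Y = 8/7 = 8/7 units of Y
Opportunity cost of X for Country B = hours_X / hours_Y = 7/2 = 7/2 units of Y
Terms of trade must be between the two opportunity costs.
Range: 8/7 to 7/2

8/7 to 7/2


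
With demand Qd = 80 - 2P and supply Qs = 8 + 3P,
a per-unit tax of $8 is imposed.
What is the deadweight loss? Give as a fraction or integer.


Pre-tax equilibrium quantity: Q* = 256/5
Post-tax equilibrium quantity: Q_tax = 208/5
Reduction in quantity: Q* - Q_tax = 48/5
DWL = (1/2) * tax * (Q* - Q_tax)
DWL = (1/2) * 8 * 48/5 = 192/5

192/5


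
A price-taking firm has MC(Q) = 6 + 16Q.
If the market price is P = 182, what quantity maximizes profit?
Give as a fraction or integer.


In perfect competition, profit is maximized where P = MC.
182 = 6 + 16Q
176 = 16Q
Q* = 176/16 = 11

11


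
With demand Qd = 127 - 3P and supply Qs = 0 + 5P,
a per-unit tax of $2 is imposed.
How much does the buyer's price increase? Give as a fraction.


With a per-unit tax, the buyer's price increase depends on relative slopes.
Supply slope: d = 5, Demand slope: b = 3
Buyer's price increase = d * tax / (b + d)
= 5 * 2 / (3 + 5)
= 10 / 8 = 5/4

5/4


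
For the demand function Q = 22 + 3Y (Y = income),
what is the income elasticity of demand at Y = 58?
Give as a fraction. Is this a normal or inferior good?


dQ/dY = 3
At Y = 58: Q = 22 + 3*58 = 196
Ey = (dQ/dY)(Y/Q) = 3 * 58 / 196 = 87/98
Since Ey > 0, this is a normal good.

87/98 (normal good)


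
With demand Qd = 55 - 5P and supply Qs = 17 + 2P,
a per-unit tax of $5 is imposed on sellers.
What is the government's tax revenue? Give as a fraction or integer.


With tax on sellers, new supply: Qs' = 17 + 2(P - 5)
= 7 + 2P
New equilibrium quantity:
Q_new = 145/7
Tax revenue = tax * Q_new = 5 * 145/7 = 725/7

725/7


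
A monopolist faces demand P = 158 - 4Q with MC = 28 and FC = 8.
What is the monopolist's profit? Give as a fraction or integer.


MR = MC: 158 - 8Q = 28
Q* = 65/4
P* = 158 - 4*65/4 = 93
Profit = (P* - MC)*Q* - FC
= (93 - 28)*65/4 - 8
= 65*65/4 - 8
= 4225/4 - 8 = 4193/4

4193/4


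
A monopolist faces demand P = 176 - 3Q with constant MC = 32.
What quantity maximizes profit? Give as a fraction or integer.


TR = P*Q = (176 - 3Q)Q = 176Q - 3Q^2
MR = dTR/dQ = 176 - 6Q
Set MR = MC:
176 - 6Q = 32
144 = 6Q
Q* = 144/6 = 24

24


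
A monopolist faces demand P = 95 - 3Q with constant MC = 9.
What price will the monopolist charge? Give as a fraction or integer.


MR = 95 - 6Q
Set MR = MC: 95 - 6Q = 9
Q* = 43/3
Substitute into demand:
P* = 95 - 3*43/3 = 52

52


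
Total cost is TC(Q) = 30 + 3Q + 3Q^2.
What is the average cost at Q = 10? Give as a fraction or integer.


TC(10) = 30 + 3*10 + 3*10^2
TC(10) = 30 + 30 + 300 = 360
AC = TC/Q = 360/10 = 36

36


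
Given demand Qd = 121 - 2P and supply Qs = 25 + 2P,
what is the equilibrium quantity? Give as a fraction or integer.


First find equilibrium price:
121 - 2P = 25 + 2P
P* = 96/4 = 24
Then substitute into demand:
Q* = 121 - 2 * 24 = 73

73


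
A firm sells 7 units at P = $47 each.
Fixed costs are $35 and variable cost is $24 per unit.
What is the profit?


Total Revenue = P * Q = 47 * 7 = $329
Total Cost = FC + VC*Q = 35 + 24*7 = $203
Profit = TR - TC = 329 - 203 = $126

$126


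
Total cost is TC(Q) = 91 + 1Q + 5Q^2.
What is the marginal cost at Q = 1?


MC = dTC/dQ = 1 + 2*5*Q
At Q = 1:
MC = 1 + 10*1
MC = 1 + 10 = 11

11


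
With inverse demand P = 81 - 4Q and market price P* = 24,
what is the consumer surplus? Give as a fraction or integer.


Maximum willingness to pay (at Q=0): P_max = 81
Quantity demanded at P* = 24:
Q* = (81 - 24)/4 = 57/4
CS = (1/2) * Q* * (P_max - P*)
CS = (1/2) * 57/4 * (81 - 24)
CS = (1/2) * 57/4 * 57 = 3249/8

3249/8


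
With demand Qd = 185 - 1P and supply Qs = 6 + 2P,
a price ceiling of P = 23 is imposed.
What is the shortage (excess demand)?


At P = 23:
Qd = 185 - 1*23 = 162
Qs = 6 + 2*23 = 52
Shortage = Qd - Qs = 162 - 52 = 110

110


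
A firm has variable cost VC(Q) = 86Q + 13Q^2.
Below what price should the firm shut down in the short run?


AVC(Q) = VC(Q)/Q = 86 + 13Q
AVC is increasing in Q, so minimum AVC is at Q -> 0+.
Min AVC = 86
The firm should shut down if P < 86.

86


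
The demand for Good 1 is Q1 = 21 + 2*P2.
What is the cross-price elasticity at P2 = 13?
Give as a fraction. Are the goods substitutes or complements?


dQ1/dP2 = 2
At P2 = 13: Q1 = 21 + 2*13 = 47
Exy = (dQ1/dP2)(P2/Q1) = 2 * 13 / 47 = 26/47
Since Exy > 0, the goods are substitutes.

26/47 (substitutes)


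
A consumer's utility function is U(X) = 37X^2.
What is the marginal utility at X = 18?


MU = dU/dX = 37*2*X^(2-1)
MU = 74*X^1
At X = 18:
MU = 74 * 18^1
MU = 74 * 18 = 1332

1332


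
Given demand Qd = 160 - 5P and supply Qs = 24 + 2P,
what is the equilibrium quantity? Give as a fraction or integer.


First find equilibrium price:
160 - 5P = 24 + 2P
P* = 136/7 = 136/7
Then substitute into demand:
Q* = 160 - 5 * 136/7 = 440/7

440/7


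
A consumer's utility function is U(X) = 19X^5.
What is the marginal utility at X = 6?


MU = dU/dX = 19*5*X^(5-1)
MU = 95*X^4
At X = 6:
MU = 95 * 6^4
MU = 95 * 1296 = 123120

123120


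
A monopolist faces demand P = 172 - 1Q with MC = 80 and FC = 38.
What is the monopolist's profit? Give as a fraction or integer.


MR = MC: 172 - 2Q = 80
Q* = 46
P* = 172 - 1*46 = 126
Profit = (P* - MC)*Q* - FC
= (126 - 80)*46 - 38
= 46*46 - 38
= 2116 - 38 = 2078

2078


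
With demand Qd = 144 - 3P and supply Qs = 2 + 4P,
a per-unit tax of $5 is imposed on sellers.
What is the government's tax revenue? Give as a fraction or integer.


With tax on sellers, new supply: Qs' = 2 + 4(P - 5)
= 4P - 18
New equilibrium quantity:
Q_new = 522/7
Tax revenue = tax * Q_new = 5 * 522/7 = 2610/7

2610/7


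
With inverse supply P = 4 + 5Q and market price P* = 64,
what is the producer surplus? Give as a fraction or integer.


Minimum supply price (at Q=0): P_min = 4
Quantity supplied at P* = 64:
Q* = (64 - 4)/5 = 12
PS = (1/2) * Q* * (P* - P_min)
PS = (1/2) * 12 * (64 - 4)
PS = (1/2) * 12 * 60 = 360

360


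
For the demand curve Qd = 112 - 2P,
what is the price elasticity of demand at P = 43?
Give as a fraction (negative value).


dQ/dP = -2
At P = 43: Q = 112 - 2*43 = 26
E = (dQ/dP)(P/Q) = (-2)(43/26) = -43/13

-43/13


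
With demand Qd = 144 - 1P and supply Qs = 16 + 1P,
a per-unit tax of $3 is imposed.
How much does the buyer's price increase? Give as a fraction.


With a per-unit tax, the buyer's price increase depends on relative slopes.
Supply slope: d = 1, Demand slope: b = 1
Buyer's price increase = d * tax / (b + d)
= 1 * 3 / (1 + 1)
= 3 / 2 = 3/2

3/2


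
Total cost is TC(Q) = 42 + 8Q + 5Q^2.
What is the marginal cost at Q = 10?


MC = dTC/dQ = 8 + 2*5*Q
At Q = 10:
MC = 8 + 10*10
MC = 8 + 100 = 108

108


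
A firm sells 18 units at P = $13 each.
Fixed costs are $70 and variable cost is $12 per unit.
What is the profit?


Total Revenue = P * Q = 13 * 18 = $234
Total Cost = FC + VC*Q = 70 + 12*18 = $286
Profit = TR - TC = 234 - 286 = $-52

$-52


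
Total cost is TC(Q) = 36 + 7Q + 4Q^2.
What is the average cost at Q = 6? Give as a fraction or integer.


TC(6) = 36 + 7*6 + 4*6^2
TC(6) = 36 + 42 + 144 = 222
AC = TC/Q = 222/6 = 37

37


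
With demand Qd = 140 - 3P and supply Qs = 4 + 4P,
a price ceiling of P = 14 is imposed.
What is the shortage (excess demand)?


At P = 14:
Qd = 140 - 3*14 = 98
Qs = 4 + 4*14 = 60
Shortage = Qd - Qs = 98 - 60 = 38

38


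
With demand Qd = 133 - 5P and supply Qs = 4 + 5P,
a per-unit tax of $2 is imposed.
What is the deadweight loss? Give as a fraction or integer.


Pre-tax equilibrium quantity: Q* = 137/2
Post-tax equilibrium quantity: Q_tax = 127/2
Reduction in quantity: Q* - Q_tax = 5
DWL = (1/2) * tax * (Q* - Q_tax)
DWL = (1/2) * 2 * 5 = 5

5


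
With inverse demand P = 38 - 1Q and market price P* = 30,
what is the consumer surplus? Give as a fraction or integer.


Maximum willingness to pay (at Q=0): P_max = 38
Quantity demanded at P* = 30:
Q* = (38 - 30)/1 = 8
CS = (1/2) * Q* * (P_max - P*)
CS = (1/2) * 8 * (38 - 30)
CS = (1/2) * 8 * 8 = 32

32


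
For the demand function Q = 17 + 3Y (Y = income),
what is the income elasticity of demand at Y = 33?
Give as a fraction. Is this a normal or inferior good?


dQ/dY = 3
At Y = 33: Q = 17 + 3*33 = 116
Ey = (dQ/dY)(Y/Q) = 3 * 33 / 116 = 99/116
Since Ey > 0, this is a normal good.

99/116 (normal good)


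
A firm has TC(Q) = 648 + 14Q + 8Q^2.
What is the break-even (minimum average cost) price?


AC(Q) = 648/Q + 14 + 8Q
To minimize: dAC/dQ = -648/Q^2 + 8 = 0
Q^2 = 648/8 = 81
Q* = 9
Min AC = 648/9 + 14 + 8*9
Min AC = 72 + 14 + 72 = 158

158


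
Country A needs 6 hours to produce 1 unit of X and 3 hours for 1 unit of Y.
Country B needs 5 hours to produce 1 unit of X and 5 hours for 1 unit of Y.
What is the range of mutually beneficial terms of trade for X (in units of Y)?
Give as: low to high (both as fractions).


Opportunity cost of X for Country A = hours_X / hours_Y = 6/3 = 2 units of Y
Opportunity cost of X for Country B = hours_X / hours_Y = 5/5 = 1 units of Y
Terms of trade must be between the two opportunity costs.
Range: 1 to 2

1 to 2


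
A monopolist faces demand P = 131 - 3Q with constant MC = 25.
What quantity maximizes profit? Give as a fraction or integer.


TR = P*Q = (131 - 3Q)Q = 131Q - 3Q^2
MR = dTR/dQ = 131 - 6Q
Set MR = MC:
131 - 6Q = 25
106 = 6Q
Q* = 106/6 = 53/3

53/3


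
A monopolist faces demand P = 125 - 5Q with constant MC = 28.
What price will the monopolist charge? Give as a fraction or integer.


MR = 125 - 10Q
Set MR = MC: 125 - 10Q = 28
Q* = 97/10
Substitute into demand:
P* = 125 - 5*97/10 = 153/2

153/2


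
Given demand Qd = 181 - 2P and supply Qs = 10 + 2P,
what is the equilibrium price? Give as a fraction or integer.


At equilibrium, Qd = Qs.
181 - 2P = 10 + 2P
181 - 10 = 2P + 2P
171 = 4P
P* = 171/4 = 171/4

171/4


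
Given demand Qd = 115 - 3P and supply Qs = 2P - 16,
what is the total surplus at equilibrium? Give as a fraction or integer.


Find equilibrium: 115 - 3P = 2P - 16
115 + 16 = 5P
P* = 131/5 = 131/5
Q* = 2*131/5 - 16 = 182/5
Inverse demand: P = 115/3 - Q/3, so P_max = 115/3
Inverse supply: P = 8 + Q/2, so P_min = 8
CS = (1/2) * 182/5 * (115/3 - 131/5) = 16562/75
PS = (1/2) * 182/5 * (131/5 - 8) = 8281/25
TS = CS + PS = 16562/75 + 8281/25 = 8281/15

8281/15


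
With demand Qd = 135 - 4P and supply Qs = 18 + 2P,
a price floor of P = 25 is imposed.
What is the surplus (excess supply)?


At P = 25:
Qd = 135 - 4*25 = 35
Qs = 18 + 2*25 = 68
Surplus = Qs - Qd = 68 - 35 = 33

33


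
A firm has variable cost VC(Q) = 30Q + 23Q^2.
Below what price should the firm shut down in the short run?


AVC(Q) = VC(Q)/Q = 30 + 23Q
AVC is increasing in Q, so minimum AVC is at Q -> 0+.
Min AVC = 30
The firm should shut down if P < 30.

30


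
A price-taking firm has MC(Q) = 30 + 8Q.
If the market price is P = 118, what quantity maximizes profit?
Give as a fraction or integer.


In perfect competition, profit is maximized where P = MC.
118 = 30 + 8Q
88 = 8Q
Q* = 88/8 = 11

11
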